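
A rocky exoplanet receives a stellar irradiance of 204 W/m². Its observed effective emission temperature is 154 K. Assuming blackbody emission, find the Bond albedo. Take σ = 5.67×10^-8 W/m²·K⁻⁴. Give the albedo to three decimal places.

0.375

Energy balance: S(1−α)/4 = σT⁴, so 1−α = 4σT⁴/S.
4σT⁴ = 4·5.67×10⁻⁸·(154)⁴ = 127.6 W/m².
Hence α = 1 − 127.6/204.0 = 0.3747.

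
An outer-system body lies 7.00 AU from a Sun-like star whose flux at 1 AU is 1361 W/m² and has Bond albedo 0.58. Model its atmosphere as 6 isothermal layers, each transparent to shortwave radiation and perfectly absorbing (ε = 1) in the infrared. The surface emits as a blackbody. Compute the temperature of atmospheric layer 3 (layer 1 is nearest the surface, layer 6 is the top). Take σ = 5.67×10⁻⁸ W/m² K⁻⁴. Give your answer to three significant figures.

By the inverse-square law, S = 1361/7.00² = 27.78 W/m².
The effective emission temperature is T_e = [S(1−α)/(4σ)]^¼ = 84.69 K.
The net upward flux σT_e⁴ is constant between every pair of levels, so T_k⁴ = (N+1−k)T_e⁴.
With k = 3: T_3 = (6+1−3)^¼·84.69 K = 119.8 K.

120 K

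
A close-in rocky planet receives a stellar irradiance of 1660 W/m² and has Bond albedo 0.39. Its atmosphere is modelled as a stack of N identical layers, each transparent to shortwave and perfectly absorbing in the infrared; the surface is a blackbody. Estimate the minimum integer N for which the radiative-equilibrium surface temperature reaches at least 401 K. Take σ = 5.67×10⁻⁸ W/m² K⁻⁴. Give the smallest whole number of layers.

Top-of-atmosphere balance: σT_e⁴ = S(1−α)/4 = 253.2 W/m² → T_e = 258.5 K.
Need (N+1)T_e⁴ ≥ T_s⁴, i.e. N+1 ≥ (401/258.5)⁴ = 5.791.
Rounding up, N = 5.

5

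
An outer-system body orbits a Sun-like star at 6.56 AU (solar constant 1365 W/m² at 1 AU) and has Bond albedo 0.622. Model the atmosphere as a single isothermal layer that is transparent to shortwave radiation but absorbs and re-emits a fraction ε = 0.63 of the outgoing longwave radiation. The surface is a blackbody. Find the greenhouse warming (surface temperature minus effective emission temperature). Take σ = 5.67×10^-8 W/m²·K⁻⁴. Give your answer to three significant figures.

By the inverse-square law, S = 1365/6.56² = 31.72 W/m².
Effective emission temperature (TOA balance): σT_e⁴ = S(1−α)/4 = 2.997 W/m² → T_e = 85.27 K.
For a single slab of emissivity ε, T_s⁴ = 2T_e⁴/(2−ε); thus T_s = 85.27·(1.46)^(1/4) = 93.73 K.
The atmosphere warms the surface by 8.459 K.

8.46 K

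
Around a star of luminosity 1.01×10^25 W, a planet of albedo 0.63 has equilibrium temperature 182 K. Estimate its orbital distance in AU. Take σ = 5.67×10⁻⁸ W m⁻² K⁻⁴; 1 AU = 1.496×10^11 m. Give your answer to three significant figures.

The flux needed for this T is 4σT⁴/(1−0.63) = 672.6 W m⁻².
S = L/(4πd²) → d = √(L/4πS) = √(1.01×10^25/(4π·672.6)) = 3.457×10^10 m = 0.2311 AU.

0.231 AU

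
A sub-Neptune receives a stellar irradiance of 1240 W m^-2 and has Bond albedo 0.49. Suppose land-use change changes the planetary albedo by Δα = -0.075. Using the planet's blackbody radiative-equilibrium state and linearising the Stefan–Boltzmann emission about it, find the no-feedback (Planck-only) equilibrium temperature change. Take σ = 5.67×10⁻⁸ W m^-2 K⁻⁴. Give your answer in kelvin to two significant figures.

Reference equilibrium: T_e = [S(1−α)/(4σ)]^(1/4) = 229.8 K.
TOA radiative forcing: ΔF = −S·Δα/4 = −1240·(-0.075)/4 = 23.25 W m^-2.
Planck response: λ_P = 4σT_e³ = 4·5.67×10⁻⁸·(229.8)³ = 2.752 W m^-2/K.
ΔT₀ = ΔF/λ_P = 23.25/2.752 = 8.45 K.

8.4 kelvin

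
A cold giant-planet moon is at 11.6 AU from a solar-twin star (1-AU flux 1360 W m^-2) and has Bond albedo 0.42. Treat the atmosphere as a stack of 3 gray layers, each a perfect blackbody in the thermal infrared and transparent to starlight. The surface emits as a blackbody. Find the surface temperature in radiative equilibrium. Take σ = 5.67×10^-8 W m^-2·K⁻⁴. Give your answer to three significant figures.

Irradiance scales as 1/d², so S = 1360 W m^-2 × (1/11.6)² = 10.11 W m^-2.
The effective emission temperature is T_e = [S(1−α)/(4σ)]^¼ = 71.30 K.
For an N-layer opaque stack, T_s⁴ = (N+1)T_e⁴, hence T_s = (4)^(1/4)×71.30 K = 100.8 K.

101 K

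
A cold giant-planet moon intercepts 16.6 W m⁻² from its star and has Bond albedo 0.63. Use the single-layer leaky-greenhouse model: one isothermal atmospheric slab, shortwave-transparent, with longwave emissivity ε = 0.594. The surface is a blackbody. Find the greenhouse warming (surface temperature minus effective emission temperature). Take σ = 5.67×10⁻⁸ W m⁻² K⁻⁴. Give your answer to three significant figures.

6.64 kelvin

At the top of the atmosphere, σT_e⁴ = S(1−α)/4 = 1.536 W m⁻², giving T_e = 72.14 K.
The surface balance (absorbed SW + ε·downward IR = σT_s⁴) with T_a⁴ = T_s⁴/2 reduces to T_s = T_e·[2/(2−ε)]^¼ = 78.78 K.
The atmosphere warms the surface by 6.644 K.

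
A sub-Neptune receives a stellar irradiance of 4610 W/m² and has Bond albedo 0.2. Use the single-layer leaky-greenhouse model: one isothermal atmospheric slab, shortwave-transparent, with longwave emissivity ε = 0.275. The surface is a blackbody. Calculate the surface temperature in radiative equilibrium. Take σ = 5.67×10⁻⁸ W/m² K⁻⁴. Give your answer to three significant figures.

Effective emission temperature (TOA balance): σT_e⁴ = S(1−α)/4 = 922.0 W/m² → T_e = 357.1 K.
For a single slab of emissivity ε, T_s⁴ = 2T_e⁴/(2−ε); thus T_s = 357.1·(1.159)^(1/4) = 370.6 K.

371 K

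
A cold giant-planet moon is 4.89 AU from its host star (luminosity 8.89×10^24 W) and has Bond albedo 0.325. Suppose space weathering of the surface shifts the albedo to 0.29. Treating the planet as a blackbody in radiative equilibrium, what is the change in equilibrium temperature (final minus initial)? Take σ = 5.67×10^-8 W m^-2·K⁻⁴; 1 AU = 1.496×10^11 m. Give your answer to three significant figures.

d = 4.89 × 1.496×10^11 m = 7.315×10^11 m.
Flux at the orbit: S = L/(4πd²) = 8.89×10^24/(4π·(7.32×10^11)²) = 1.322 W m^-2.
Before: T₁ = [1.322·0.675/(4σ)]^(1/4) = 44.54 K.
With α = 0.29, T₂ = 45.10 K.
Change: 45.10 − 44.54 = 0.5664 K.

0.566 kelvin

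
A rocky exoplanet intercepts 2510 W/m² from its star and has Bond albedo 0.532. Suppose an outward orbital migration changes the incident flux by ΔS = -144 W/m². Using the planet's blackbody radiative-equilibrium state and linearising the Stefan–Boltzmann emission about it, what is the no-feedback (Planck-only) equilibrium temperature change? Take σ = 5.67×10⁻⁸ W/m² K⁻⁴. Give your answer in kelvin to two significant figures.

Unperturbed T_e = [2510·(1−0.532)/(4σ)]^¼ = 268.3 K.
Only a fraction (1−α) is absorbed and it's spread over 4πR², so ΔF = (1−α)ΔS/4 = -16.85 W/m².
The Planck feedback parameter is 4σT_e³ = 4.379 W/m²/K.
ΔT₀ = ΔF/λ_P = -16.85/4.379 = -3.85 K.

-3.8 K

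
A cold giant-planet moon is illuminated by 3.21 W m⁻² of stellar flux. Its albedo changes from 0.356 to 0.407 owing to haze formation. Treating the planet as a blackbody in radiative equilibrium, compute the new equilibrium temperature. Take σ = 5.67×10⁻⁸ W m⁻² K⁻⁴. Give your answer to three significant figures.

53.8 K

New equilibrium: T₂ = [(1−0.407)·3.210/(4σ)]^(1/4) = 53.82 K.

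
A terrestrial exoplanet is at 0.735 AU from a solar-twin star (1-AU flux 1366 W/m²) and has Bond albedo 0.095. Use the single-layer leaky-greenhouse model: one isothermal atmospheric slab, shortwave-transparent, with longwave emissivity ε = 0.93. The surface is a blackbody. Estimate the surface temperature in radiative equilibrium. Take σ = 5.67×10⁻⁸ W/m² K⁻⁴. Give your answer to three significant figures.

Irradiance scales as 1/d², so S = 1366 W/m² × (1/0.735)² = 2529 W/m².
At the top of the atmosphere, σT_e⁴ = S(1−α)/4 = 572.1 W/m², giving T_e = 316.9 K.
For a single slab of emissivity ε, T_s⁴ = 2T_e⁴/(2−ε); thus T_s = 316.9·(1.869)^(1/4) = 370.6 K.

371 K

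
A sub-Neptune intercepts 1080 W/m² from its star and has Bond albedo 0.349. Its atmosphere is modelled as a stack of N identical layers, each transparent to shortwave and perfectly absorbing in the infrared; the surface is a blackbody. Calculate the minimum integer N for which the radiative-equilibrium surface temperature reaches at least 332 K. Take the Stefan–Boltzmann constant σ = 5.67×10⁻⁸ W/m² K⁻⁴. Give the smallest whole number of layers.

Top-of-atmosphere balance: σT_e⁴ = S(1−α)/4 = 175.8 W/m² → T_e = 236.0 K.
T_s = (N+1)^(1/4)·T_e ≥ 332 K requires N+1 ≥ (T_s/T_e)⁴ = (332/236.0)⁴ = 3.919.
Rounding up, N = 3.

3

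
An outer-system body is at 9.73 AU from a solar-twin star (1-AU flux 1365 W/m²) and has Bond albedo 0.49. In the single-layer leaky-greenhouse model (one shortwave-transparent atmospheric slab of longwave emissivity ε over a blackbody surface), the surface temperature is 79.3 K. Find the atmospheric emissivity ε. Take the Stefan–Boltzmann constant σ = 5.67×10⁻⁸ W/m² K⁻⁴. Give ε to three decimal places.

0.360

By the inverse-square law, S = 1365/9.73² = 14.42 W/m².
First, T_e = [14.42·(1−0.49)/(4σ)]^(1/4) = 75.46 K.
Since (2−ε)/2 = (T_e/T_s)⁴ = 0.8199, ε = 0.3603.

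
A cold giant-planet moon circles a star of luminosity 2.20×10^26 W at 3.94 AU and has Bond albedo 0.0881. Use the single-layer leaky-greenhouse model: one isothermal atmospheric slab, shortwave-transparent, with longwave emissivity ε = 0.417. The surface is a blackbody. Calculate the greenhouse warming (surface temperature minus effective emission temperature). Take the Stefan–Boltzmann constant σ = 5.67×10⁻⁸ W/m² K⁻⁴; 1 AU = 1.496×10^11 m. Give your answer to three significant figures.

Orbital distance: d = 3.94 AU = 5.894×10^11 m.
S = L/(4πd²) = 50.39 W/m².
Effective emission temperature (TOA balance): σT_e⁴ = S(1−α)/4 = 11.49 W/m² → T_e = 119.3 K.
For a single slab of emissivity ε, T_s⁴ = 2T_e⁴/(2−ε); thus T_s = 119.3·(1.263)^(1/4) = 126.5 K.
The atmosphere warms the surface by 7.182 K.

7.18 kelvin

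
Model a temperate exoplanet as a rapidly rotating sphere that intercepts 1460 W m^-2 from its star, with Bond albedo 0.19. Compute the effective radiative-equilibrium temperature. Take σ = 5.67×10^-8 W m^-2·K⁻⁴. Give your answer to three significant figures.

269 kelvin

The planet absorbs (1−α)S over its disc πR² and re-emits over 4πR², so the mean absorbed flux is (1−0.19)·1460/4 = 295.7 W m^-2.
Set σT⁴ = 295.7 → T = (295.7/σ)^(1/4) = 268.7 K.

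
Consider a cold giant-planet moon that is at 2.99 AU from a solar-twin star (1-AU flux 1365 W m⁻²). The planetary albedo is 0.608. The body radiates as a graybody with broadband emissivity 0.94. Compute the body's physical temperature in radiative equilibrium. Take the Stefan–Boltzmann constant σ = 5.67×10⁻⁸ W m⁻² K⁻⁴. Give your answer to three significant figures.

129 K

Flux at the orbit: S = 1365/(2.99)² = 152.7 W m⁻².
Averaging over the sphere, the absorbed flux is S(1−α)/4 = 14.96 W m⁻².
Radiative balance εσT⁴ = 14.96 gives T = [14.96/(0.94·σ)]^(1/4) = 129.4 K.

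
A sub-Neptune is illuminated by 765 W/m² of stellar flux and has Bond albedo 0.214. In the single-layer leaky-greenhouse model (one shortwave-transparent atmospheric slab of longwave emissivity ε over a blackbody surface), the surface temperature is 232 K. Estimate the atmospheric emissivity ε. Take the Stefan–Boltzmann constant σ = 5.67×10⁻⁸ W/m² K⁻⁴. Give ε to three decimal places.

0.170

TOA balance gives T_e = 226.9 K.
Inverting T_s⁴ = 2T_e⁴/(2−ε): (T_e/T_s)⁴ = 0.9151, so ε = 2(1 − 0.9151) = 0.1697.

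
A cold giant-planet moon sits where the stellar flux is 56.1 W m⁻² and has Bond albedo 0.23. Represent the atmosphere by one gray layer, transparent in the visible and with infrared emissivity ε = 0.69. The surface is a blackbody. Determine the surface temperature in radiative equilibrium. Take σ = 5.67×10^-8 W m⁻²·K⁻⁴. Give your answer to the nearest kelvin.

131 K

At the top of the atmosphere, σT_e⁴ = S(1−α)/4 = 10.80 W m⁻², giving T_e = 117.5 K.
The surface balance (absorbed SW + ε·downward IR = σT_s⁴) with T_a⁴ = T_s⁴/2 reduces to T_s = T_e·[2/(2−ε)]^¼ = 130.6 K.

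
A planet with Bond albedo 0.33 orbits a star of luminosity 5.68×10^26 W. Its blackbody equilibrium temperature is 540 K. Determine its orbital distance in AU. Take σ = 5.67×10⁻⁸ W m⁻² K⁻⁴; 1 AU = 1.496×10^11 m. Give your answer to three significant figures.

Energy balance gives S = 4σT⁴/(1−α) = 28780 W m⁻².
From L = 4πd²S, d = √(5.68×10^26/(4π·28780)) = 3.963×10^10 m = 0.2649 AU.

0.265 AU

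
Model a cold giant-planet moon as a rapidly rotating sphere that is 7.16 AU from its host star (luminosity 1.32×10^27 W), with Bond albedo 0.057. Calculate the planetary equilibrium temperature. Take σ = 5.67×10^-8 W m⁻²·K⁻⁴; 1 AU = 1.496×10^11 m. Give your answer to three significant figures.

Orbital distance: d = 7.16 AU = 1.071×10^12 m.
Spreading L over a sphere of radius d: S = 1.32×10^27/(4π·1.07×10^12²) = 91.55 W m⁻².
Averaging over the sphere, the absorbed flux is S(1−α)/4 = 21.58 W m⁻².
Set σT⁴ = 21.58 → T = (21.58/σ)^(1/4) = 139.7 K.

140 K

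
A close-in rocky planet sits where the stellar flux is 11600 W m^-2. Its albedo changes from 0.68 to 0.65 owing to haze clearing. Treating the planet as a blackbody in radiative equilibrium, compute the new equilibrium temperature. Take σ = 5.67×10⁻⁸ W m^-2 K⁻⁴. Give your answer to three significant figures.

T₂ = [S(1−α₂)/(4σ)]^(1/4) = [11600·0.35/(4σ)]^(1/4) = 365.8 K.

366 K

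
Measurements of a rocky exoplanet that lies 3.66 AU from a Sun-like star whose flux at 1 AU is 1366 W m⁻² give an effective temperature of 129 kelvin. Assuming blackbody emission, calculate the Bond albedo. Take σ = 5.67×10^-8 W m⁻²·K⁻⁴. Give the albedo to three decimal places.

0.384

Irradiance scales as 1/d², so S = 1366 W m⁻² × (1/3.66)² = 102.0 W m⁻².
Energy balance: S(1−α)/4 = σT⁴, so 1−α = 4σT⁴/S.
σT⁴ = 15.70 W m⁻², so 4σT⁴ = 62.81 W m⁻².
Hence α = 1 − 62.81/102.0 = 0.3841.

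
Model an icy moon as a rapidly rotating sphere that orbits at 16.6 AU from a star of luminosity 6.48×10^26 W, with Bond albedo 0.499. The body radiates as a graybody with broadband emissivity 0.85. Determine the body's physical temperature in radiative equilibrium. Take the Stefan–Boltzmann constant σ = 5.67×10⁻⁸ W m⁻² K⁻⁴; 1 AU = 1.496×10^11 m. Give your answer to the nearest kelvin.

Orbital distance: d = 16.6 AU = 2.483×10^12 m.
S = L/(4πd²) = 8.362 W m⁻².
Averaging over the sphere, the absorbed flux is S(1−α)/4 = 1.047 W m⁻².
Equating to εσT⁴ with ε = 0.85: T = (1.047/0.85σ)^(1/4) = 68.28 K.

68 K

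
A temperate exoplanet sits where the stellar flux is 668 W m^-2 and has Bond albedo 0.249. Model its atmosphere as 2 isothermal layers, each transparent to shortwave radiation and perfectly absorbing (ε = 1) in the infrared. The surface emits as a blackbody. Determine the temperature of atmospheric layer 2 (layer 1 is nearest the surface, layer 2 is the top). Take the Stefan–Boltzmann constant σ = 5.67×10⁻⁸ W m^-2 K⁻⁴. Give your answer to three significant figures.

217 K

OLR = S(1−α)/4 = 125.4 W m^-2; the top layer radiates at T_e = 216.9 K.
The net upward flux σT_e⁴ is constant between every pair of levels, so T_k⁴ = (N+1−k)T_e⁴.
T_2 = (1)^(1/4)·216.9 = 216.9 K.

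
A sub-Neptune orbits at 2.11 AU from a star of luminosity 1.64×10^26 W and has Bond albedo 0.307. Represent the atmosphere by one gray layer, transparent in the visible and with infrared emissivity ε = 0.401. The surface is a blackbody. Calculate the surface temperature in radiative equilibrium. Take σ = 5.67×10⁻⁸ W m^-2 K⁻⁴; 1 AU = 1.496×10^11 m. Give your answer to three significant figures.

150 kelvin

Orbital distance: d = 2.11 AU = 3.157×10^11 m.
Flux at the orbit: S = L/(4πd²) = 1.64×10^26/(4π·(3.16×10^11)²) = 131.0 W m^-2.
The planet radiates to space at T_e = [S(1−α)/(4σ)]^(1/4) = 141.4 K.
For a single slab of emissivity ε, T_s⁴ = 2T_e⁴/(2−ε); thus T_s = 141.4·(1.251)^(1/4) = 149.6 K.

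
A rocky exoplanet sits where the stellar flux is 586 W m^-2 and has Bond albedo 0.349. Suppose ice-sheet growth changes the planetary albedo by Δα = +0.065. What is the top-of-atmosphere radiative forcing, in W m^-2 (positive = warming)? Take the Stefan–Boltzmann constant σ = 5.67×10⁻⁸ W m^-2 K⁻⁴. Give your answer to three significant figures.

-9.52 W m^-2

The change in absorbed flux is Δ[S(1−α)/4] = −SΔα/4 = -9.523 W m^-2.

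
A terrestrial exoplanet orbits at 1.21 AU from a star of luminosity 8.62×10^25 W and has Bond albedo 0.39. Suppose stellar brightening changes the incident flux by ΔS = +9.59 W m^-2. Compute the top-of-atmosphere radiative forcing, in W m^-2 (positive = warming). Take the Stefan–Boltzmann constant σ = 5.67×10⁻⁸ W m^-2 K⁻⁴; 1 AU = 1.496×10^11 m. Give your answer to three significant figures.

d = 1.21 × 1.496×10^11 m = 1.810×10^11 m.
Flux at the orbit: S = L/(4πd²) = 8.62×10^25/(4π·(1.81×10^11)²) = 209.3 W m^-2.
ΔF = Δ[S(1−α)]/4 = (1−0.39)·+9.59/4 = 1.462 W m^-2.

1.46 W m^-2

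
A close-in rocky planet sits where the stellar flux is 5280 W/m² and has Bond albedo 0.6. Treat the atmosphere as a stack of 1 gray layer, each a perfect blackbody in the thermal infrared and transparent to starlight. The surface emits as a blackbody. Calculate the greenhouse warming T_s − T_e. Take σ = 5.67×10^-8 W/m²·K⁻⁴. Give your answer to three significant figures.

Top-of-atmosphere balance: σT_e⁴ = S(1−α)/4 = 528.0 W/m² → T_e = 310.6 K.
Surface: T_s = (2)^¼·T_e = 369.4 K.
Warming: T_s − T_e = 58.78 K.

58.8 K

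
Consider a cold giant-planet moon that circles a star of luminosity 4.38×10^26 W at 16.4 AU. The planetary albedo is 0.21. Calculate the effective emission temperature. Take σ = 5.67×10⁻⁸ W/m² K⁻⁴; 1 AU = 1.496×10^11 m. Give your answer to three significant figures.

67.0 K

Orbital distance: d = 16.4 AU = 2.453×10^12 m.
S = L/(4πd²) = 5.790 W/m².
Averaging over the sphere, the absorbed flux is S(1−α)/4 = 1.144 W/m².
Balancing against σT⁴: T = (1.144/5.67×10⁻⁸)^(1/4) = 67.02 K.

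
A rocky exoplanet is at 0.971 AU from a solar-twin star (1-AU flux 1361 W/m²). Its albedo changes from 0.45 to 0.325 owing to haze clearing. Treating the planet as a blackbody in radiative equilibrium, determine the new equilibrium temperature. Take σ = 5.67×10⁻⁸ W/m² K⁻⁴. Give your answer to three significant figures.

Irradiance scales as 1/d², so S = 1361 W/m² × (1/0.971)² = 1444 W/m².
With the new albedo, S(1−α₂)/4 = 243.6 W/m², so T₂ = 256.0 K.

256 kelvin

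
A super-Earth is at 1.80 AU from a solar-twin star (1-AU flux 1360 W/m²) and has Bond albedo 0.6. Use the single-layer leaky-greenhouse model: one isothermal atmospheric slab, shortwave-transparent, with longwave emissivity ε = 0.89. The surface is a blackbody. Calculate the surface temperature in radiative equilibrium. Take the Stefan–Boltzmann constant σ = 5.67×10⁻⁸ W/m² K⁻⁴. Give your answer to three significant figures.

191 kelvin

Flux at the orbit: S = 1360/(1.80)² = 419.8 W/m².
Effective emission temperature (TOA balance): σT_e⁴ = S(1−α)/4 = 41.98 W/m² → T_e = 165.0 K.
For a single slab of emissivity ε, T_s⁴ = 2T_e⁴/(2−ε); thus T_s = 165.0·(1.802)^(1/4) = 191.1 K.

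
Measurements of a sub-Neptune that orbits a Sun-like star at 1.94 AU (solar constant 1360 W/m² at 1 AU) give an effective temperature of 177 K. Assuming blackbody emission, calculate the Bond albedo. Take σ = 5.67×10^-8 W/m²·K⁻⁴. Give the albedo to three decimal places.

0.384

Flux at the orbit: S = 1360/(1.94)² = 361.4 W/m².
From σT⁴ = S(1−α)/4 we invert for α: 1−α = 4σT⁴/S.
4σT⁴ = 4·5.67×10⁻⁸·(177)⁴ = 222.6 W/m².
1−α = 222.6/361.4 = 0.6160, so α = 0.3840.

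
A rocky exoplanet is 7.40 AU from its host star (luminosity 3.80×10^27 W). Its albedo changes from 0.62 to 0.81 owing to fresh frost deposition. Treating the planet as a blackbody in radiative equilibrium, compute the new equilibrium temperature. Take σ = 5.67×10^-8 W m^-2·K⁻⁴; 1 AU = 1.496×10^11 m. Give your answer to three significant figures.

120 kelvin

Orbital distance: d = 7.40 AU = 1.107×10^12 m.
Flux at the orbit: S = L/(4πd²) = 3.80×10^27/(4π·(1.11×10^12)²) = 246.7 W m^-2.
With the new albedo, S(1−α₂)/4 = 11.72 W m^-2, so T₂ = 119.9 K.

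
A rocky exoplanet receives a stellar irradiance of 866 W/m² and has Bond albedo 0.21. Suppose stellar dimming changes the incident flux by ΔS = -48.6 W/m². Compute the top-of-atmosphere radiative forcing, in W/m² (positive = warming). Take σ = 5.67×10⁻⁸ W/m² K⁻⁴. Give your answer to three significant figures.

Only a fraction (1−α) is absorbed and it's spread over 4πR², so ΔF = (1−α)ΔS/4 = -9.599 W/m².

-9.60 W/m²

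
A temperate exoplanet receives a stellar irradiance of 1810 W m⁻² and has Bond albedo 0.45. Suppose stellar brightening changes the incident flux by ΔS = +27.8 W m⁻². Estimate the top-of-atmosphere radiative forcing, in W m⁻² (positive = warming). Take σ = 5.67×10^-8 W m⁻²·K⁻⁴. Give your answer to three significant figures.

3.82 W m⁻²

ΔF = Δ[S(1−α)]/4 = (1−0.45)·+27.8/4 = 3.823 W m⁻².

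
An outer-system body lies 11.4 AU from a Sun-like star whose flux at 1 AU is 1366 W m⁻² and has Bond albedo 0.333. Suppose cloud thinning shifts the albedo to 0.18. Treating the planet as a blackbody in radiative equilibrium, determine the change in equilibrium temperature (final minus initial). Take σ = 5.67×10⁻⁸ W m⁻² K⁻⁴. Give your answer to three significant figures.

3.95 K

By the inverse-square law, S = 1366/11.4² = 10.51 W m⁻².
With α = 0.333, T₁ = 74.56 K.
Final:   T₂ = [S(1−0.18)/(4σ)]^(1/4) = 78.52 K.
ΔT = T₂ − T₁ = 3.951 K.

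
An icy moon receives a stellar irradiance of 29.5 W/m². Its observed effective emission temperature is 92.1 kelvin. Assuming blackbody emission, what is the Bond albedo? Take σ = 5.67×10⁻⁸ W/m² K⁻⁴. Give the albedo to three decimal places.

0.447

Rearranging the radiative balance, α = 1 − 4σT⁴/S.
σT⁴ = 4.080 W/m², so 4σT⁴ = 16.32 W/m².
Hence α = 1 − 16.32/29.50 = 0.4468.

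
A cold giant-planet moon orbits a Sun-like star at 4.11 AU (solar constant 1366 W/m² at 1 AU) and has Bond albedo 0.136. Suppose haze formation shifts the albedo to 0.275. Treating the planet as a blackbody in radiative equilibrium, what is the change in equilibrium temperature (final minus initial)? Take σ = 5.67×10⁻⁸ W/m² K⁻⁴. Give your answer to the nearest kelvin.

-6 K

Irradiance scales as 1/d², so S = 1366 W/m² × (1/4.11)² = 80.87 W/m².
With α = 0.136, T₁ = 132.5 K.
With α = 0.275, T₂ = 126.8 K.
ΔT = T₂ − T₁ = -5.684 K.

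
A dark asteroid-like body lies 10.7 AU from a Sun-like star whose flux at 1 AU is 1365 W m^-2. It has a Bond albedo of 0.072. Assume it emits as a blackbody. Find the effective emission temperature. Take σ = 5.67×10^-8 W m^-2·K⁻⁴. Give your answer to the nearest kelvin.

84 K

By the inverse-square law, S = 1365/10.7² = 11.92 W m^-2.
The planet absorbs (1−α)S over its disc πR² and re-emits over 4πR², so the mean absorbed flux is (1−0.072)·11.92/4 = 2.766 W m^-2.
Set σT⁴ = 2.766 → T = (2.766/σ)^(1/4) = 83.57 K.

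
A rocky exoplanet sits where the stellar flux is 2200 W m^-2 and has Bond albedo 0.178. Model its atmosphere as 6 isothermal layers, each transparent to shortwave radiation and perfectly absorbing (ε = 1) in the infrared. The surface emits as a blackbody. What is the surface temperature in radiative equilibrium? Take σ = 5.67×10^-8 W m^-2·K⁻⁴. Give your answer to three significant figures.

The effective emission temperature is T_e = [S(1−α)/(4σ)]^¼ = 298.8 K.
Layer-by-layer balance gives σT_s⁴ = (N+1)σT_e⁴, so T_s = 7^¼·298.8 = 486.1 K.

486 K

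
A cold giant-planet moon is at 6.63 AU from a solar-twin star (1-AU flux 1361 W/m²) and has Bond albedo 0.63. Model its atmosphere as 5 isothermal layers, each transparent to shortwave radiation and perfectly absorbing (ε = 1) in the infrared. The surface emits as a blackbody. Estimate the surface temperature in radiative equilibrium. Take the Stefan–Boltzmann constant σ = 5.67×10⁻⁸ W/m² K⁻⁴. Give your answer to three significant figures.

By the inverse-square law, S = 1361/6.63² = 30.96 W/m².
OLR = S(1−α)/4 = 2.864 W/m²; the top layer radiates at T_e = 84.30 K.
For an N-layer opaque stack, T_s⁴ = (N+1)T_e⁴, hence T_s = (6)^(1/4)×84.30 K = 131.9 K.

132 kelvin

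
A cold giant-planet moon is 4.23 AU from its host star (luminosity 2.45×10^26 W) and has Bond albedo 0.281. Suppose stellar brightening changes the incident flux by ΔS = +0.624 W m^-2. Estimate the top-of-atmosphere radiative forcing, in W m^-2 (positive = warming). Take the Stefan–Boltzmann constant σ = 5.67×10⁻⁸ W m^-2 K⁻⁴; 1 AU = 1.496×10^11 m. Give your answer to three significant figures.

d = 4.23 × 1.496×10^11 m = 6.328×10^11 m.
Flux at the orbit: S = L/(4πd²) = 2.45×10^26/(4π·(6.33×10^11)²) = 48.69 W m^-2.
TOA radiative forcing: ΔF = (1−α)ΔS/4 = 0.719·(+0.624)/4 = 0.1122 W m^-2.

0.112 W m^-2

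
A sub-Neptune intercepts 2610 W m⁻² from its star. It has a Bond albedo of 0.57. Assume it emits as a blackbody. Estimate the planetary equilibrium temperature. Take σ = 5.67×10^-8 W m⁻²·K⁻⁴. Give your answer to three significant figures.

265 K

Averaging over the sphere, the absorbed flux is S(1−α)/4 = 280.6 W m⁻².
In equilibrium σT⁴ equals this, so T = 265.2 K.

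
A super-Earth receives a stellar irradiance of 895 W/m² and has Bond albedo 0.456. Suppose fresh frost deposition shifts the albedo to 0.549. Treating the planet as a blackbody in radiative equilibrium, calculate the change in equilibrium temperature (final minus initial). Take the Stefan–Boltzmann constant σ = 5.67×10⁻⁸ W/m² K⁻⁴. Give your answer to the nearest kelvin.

-10 K

Initial: T₁ = [S(1−0.456)/(4σ)]^(1/4) = 215.3 K.
After:  T₂ = [895.0·0.451/(4σ)]^(1/4) = 205.4 K.
ΔT = T₂ − T₁ = -9.856 K.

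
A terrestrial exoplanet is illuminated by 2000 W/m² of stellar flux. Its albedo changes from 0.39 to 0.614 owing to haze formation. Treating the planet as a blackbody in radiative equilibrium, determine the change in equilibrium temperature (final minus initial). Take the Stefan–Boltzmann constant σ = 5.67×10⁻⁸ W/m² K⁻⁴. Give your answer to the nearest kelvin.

With α = 0.39, T₁ = 270.8 K.
With α = 0.614, T₂ = 241.5 K.
Change: 241.5 − 270.8 = -29.28 K.

-29 kelvin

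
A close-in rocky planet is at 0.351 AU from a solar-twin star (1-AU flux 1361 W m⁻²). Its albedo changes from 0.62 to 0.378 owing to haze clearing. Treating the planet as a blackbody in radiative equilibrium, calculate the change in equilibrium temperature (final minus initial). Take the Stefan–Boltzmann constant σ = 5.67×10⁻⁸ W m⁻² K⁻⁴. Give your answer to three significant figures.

Irradiance scales as 1/d², so S = 1361 W m⁻² × (1/0.351)² = 11050 W m⁻².
Before: T₁ = [11050·0.38/(4σ)]^(1/4) = 368.8 K.
Final:   T₂ = [S(1−0.378)/(4σ)]^(1/4) = 417.2 K.
Change: 417.2 − 368.8 = 48.36 K.

48.4 K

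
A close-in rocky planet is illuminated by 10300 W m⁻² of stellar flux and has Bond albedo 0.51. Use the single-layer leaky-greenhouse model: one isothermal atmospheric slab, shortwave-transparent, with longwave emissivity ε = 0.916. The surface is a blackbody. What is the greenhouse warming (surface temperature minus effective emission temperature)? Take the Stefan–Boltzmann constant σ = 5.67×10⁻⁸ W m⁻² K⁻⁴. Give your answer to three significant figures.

The planet radiates to space at T_e = [S(1−α)/(4σ)]^(1/4) = 386.2 K.
Surface balance with a leaky layer gives σT_s⁴ = σT_e⁴·2/(2−ε), so T_s = T_e·[2/(2−0.916)]^(1/4) = 450.1 K.
T_s − T_e = 450.1 − 386.2 = 63.91 K.

63.9 kelvin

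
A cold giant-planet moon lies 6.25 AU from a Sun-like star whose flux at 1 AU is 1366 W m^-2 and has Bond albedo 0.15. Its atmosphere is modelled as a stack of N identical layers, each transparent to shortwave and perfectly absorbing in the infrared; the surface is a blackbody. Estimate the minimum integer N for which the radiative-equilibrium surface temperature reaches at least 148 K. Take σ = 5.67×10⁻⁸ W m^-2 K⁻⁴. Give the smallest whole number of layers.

Irradiance scales as 1/d², so S = 1366 W m^-2 × (1/6.25)² = 34.97 W m^-2.
OLR = S(1−α)/4 = 7.431 W m^-2; the top layer radiates at T_e = 107.0 K.
Need (N+1)T_e⁴ ≥ T_s⁴, i.e. N+1 ≥ (148/107.0)⁴ = 3.661.
The minimum whole number is N = 3.

3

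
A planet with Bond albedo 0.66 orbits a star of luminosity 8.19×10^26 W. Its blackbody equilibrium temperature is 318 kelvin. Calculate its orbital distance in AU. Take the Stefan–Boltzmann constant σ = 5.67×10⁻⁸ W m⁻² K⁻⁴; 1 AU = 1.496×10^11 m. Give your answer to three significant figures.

Energy balance gives S = 4σT⁴/(1−α) = 6821 W m⁻².
From L = 4πd²S, d = √(8.19×10^26/(4π·6821)) = 9.775×10^10 m = 0.6534 AU.

0.653 AU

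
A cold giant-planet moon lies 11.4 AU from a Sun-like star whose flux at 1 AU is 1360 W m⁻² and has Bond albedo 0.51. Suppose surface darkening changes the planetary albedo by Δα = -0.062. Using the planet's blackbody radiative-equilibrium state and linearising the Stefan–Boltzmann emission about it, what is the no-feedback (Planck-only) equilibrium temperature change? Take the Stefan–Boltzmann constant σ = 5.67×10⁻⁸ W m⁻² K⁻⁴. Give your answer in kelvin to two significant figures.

2.2 K

By the inverse-square law, S = 1360/11.4² = 10.46 W m⁻².
Unperturbed T_e = [10.46·(1−0.51)/(4σ)]^¼ = 68.96 K.
The change in absorbed flux is Δ[S(1−α)/4] = −SΔα/4 = 0.1622 W m⁻².
Linearising σT⁴ gives d(σT⁴)/dT = 4σT_e³ = 0.07436 W m⁻² per K.
Hence the no-feedback warming is ΔF/(4σT_e³) = 2.18 K.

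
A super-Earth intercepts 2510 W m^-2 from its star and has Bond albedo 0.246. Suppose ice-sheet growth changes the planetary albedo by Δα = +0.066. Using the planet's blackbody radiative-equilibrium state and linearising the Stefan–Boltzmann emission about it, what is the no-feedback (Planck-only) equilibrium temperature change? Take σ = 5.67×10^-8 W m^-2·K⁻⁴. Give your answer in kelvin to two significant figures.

The baseline emission temperature is T_e = 302.2 K.
TOA radiative forcing: ΔF = −S·Δα/4 = −2510·(+0.066)/4 = -41.41 W m^-2.
Planck response: λ_P = 4σT_e³ = 4·5.67×10⁻⁸·(302.2)³ = 6.262 W m^-2/K.
So ΔT₀ = -41.41/6.262 = -6.61 K.

-6.6 K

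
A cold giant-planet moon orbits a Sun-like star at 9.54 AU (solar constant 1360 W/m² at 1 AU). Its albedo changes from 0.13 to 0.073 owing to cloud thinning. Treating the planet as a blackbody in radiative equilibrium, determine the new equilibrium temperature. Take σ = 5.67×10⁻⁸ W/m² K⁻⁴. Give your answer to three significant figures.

88.4 K

Irradiance scales as 1/d², so S = 1360 W/m² × (1/9.54)² = 14.94 W/m².
With the new albedo, S(1−α₂)/4 = 3.463 W/m², so T₂ = 88.40 K.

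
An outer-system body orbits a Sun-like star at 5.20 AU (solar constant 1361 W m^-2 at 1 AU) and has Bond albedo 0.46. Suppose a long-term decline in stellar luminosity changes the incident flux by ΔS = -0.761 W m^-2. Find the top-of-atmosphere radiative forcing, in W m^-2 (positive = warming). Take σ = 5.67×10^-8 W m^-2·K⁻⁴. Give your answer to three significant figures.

-0.103 W m^-2

By the inverse-square law, S = 1361/5.20² = 50.33 W m^-2.
TOA radiative forcing: ΔF = (1−α)ΔS/4 = 0.54·(-0.761)/4 = -0.1027 W m^-2.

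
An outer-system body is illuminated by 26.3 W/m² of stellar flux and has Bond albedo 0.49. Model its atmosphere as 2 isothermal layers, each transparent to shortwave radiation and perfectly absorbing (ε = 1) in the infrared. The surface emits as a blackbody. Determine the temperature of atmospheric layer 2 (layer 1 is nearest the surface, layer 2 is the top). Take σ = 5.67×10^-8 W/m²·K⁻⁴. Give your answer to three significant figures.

OLR = S(1−α)/4 = 3.353 W/m²; the top layer radiates at T_e = 87.69 K.
In the N-layer model, layer k (counted from the surface) has T_k = (N+1−k)^(1/4)·T_e.
T_2 = (1)^(1/4)·87.69 = 87.69 K.

87.7 K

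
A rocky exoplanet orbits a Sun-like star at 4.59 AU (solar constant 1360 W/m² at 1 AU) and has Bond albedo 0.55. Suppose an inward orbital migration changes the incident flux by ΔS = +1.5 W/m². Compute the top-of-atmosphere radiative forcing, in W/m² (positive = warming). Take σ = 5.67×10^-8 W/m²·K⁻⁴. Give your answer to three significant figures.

0.169 W/m²

By the inverse-square law, S = 1360/4.59² = 64.55 W/m².
Only a fraction (1−α) is absorbed and it's spread over 4πR², so ΔF = (1−α)ΔS/4 = 0.1687 W/m².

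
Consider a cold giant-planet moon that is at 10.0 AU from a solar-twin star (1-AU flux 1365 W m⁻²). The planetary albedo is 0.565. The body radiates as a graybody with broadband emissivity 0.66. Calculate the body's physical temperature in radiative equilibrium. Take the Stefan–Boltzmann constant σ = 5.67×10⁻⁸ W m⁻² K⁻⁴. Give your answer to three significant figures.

By the inverse-square law, S = 1365/10.0² = 13.65 W m⁻².
The planet absorbs (1−α)S over its disc πR² and re-emits over 4πR², so the mean absorbed flux is (1−0.565)·13.65/4 = 1.484 W m⁻².
Radiative balance εσT⁴ = 1.484 gives T = [1.484/(0.66·σ)]^(1/4) = 79.36 K.

79.4 K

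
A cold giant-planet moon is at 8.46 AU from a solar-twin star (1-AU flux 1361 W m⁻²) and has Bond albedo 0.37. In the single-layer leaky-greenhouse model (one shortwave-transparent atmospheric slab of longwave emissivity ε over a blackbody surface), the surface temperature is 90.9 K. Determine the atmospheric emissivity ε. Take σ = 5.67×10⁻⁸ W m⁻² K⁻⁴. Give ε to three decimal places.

0.453

Irradiance scales as 1/d², so S = 1361 W m⁻² × (1/8.46)² = 19.02 W m⁻².
First, T_e = [19.02·(1−0.37)/(4σ)]^(1/4) = 85.25 K.
T_s⁴ = T_e⁴·2/(2−ε) → ε = 2 − 2(T_e/T_s)⁴ = 2 − 2·(85.25/90.9)⁴ = 0.4526.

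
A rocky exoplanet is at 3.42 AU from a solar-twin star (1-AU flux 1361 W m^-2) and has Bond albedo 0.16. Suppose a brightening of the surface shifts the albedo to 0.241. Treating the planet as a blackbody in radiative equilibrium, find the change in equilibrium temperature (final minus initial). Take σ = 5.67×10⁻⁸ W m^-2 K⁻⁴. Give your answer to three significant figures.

-3.61 K

Irradiance scales as 1/d², so S = 1361 W m^-2 × (1/3.42)² = 116.4 W m^-2.
With α = 0.16, T₁ = 144.1 K.
With α = 0.241, T₂ = 140.5 K.
Change: 140.5 − 144.1 = -3.607 K.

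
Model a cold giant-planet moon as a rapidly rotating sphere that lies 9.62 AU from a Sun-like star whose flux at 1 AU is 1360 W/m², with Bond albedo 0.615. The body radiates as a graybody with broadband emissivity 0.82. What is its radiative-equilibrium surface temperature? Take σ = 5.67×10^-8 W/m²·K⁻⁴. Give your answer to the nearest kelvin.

74 K

Irradiance scales as 1/d², so S = 1360 W/m² × (1/9.62)² = 14.70 W/m².
Absorbed flux (global mean): S(1−α)/4 = 14.70·0.385/4 = 1.414 W/m².
Radiative balance εσT⁴ = 1.414 gives T = [1.414/(0.82·σ)]^(1/4) = 74.27 K.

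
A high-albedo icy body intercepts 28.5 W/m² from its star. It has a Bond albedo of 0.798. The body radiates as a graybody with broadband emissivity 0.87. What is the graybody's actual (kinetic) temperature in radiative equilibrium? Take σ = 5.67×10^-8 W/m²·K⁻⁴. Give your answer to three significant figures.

Absorbed flux (global mean): S(1−α)/4 = 28.50·0.202/4 = 1.439 W/m².
Equating to εσT⁴ with ε = 0.87: T = (1.439/0.87σ)^(1/4) = 73.50 K.

73.5 K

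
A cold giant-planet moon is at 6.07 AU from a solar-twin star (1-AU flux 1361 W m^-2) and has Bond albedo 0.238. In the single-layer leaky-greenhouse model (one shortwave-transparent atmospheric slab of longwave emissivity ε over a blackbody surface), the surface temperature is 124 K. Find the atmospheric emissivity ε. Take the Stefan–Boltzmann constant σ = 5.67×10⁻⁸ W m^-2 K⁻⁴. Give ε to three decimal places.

Flux at the orbit: S = 1361/(6.07)² = 36.94 W m^-2.
TOA balance gives T_e = 105.5 K.
Inverting T_s⁴ = 2T_e⁴/(2−ε): (T_e/T_s)⁴ = 0.5249, so ε = 2(1 − 0.5249) = 0.9501.

0.950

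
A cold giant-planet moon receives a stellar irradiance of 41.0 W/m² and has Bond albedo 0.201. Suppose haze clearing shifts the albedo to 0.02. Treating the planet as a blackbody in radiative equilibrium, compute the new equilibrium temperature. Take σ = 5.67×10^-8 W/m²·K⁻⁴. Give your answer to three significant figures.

115 kelvin

New equilibrium: T₂ = [(1−0.02)·41.00/(4σ)]^(1/4) = 115.4 K.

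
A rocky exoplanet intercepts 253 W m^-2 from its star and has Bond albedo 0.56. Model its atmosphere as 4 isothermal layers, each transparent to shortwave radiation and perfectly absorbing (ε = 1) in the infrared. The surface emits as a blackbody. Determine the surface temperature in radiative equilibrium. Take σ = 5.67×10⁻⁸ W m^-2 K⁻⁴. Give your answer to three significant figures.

223 kelvin

The effective emission temperature is T_e = [S(1−α)/(4σ)]^¼ = 148.8 K.
Layer-by-layer balance gives σT_s⁴ = (N+1)σT_e⁴, so T_s = 5^¼·148.8 = 222.6 K.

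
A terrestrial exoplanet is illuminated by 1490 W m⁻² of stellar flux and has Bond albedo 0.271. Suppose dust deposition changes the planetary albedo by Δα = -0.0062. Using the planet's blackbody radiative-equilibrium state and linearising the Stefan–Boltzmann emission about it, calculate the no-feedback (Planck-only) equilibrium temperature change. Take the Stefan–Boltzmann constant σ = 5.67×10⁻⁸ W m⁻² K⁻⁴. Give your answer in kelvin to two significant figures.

Reference equilibrium: T_e = [S(1−α)/(4σ)]^(1/4) = 263.1 K.
TOA radiative forcing: ΔF = −S·Δα/4 = −1490·(-0.0062)/4 = 2.309 W m⁻².
Linearising σT⁴ gives d(σT⁴)/dT = 4σT_e³ = 4.129 W m⁻² per K.
ΔT₀ = ΔF/λ_P = 2.309/4.129 = 0.559 K.

0.56 K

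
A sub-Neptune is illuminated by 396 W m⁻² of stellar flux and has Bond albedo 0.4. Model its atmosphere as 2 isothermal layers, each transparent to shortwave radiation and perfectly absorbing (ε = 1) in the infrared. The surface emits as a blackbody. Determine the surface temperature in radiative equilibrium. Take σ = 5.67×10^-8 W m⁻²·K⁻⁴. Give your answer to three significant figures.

237 K

Top-of-atmosphere balance: σT_e⁴ = S(1−α)/4 = 59.40 W m⁻² → T_e = 179.9 K.
With N = 2 opaque layers, T_s = (N+1)^(1/4)·T_e = 3^(1/4)·179.9 = 236.8 K.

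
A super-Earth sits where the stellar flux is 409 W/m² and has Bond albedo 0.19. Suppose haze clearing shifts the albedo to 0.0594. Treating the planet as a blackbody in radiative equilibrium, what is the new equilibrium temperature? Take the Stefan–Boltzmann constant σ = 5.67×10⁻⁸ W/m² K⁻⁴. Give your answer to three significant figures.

203 kelvin

New equilibrium: T₂ = [(1−0.0594)·409.0/(4σ)]^(1/4) = 202.9 K.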